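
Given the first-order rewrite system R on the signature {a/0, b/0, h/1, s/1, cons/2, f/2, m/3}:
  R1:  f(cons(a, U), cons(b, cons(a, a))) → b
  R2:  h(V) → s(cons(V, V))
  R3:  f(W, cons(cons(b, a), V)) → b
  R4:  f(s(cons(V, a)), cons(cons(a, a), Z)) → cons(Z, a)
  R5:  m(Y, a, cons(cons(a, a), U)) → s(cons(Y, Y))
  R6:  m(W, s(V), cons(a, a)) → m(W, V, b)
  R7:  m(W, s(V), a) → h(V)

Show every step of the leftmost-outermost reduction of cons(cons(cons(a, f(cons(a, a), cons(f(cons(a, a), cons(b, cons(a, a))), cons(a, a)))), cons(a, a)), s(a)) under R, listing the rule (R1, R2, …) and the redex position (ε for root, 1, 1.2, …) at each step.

1. cons(cons(cons(a, f(cons(a, a), cons(f(cons(a, a), cons(b, cons(a, a))), cons(a, a)))), cons(a, a)), s(a))  →  cons(cons(cons(a, f(cons(a, a), cons(b, cons(a, a)))), cons(a, a)), s(a))   [R1 at 1.1.2.2.1]
2. cons(cons(cons(a, f(cons(a, a), cons(b, cons(a, a)))), cons(a, a)), s(a))  →  cons(cons(cons(a, b), cons(a, a)), s(a))   [R1 at 1.1.2]

cons(cons(cons(a, b), cons(a, a)), s(a))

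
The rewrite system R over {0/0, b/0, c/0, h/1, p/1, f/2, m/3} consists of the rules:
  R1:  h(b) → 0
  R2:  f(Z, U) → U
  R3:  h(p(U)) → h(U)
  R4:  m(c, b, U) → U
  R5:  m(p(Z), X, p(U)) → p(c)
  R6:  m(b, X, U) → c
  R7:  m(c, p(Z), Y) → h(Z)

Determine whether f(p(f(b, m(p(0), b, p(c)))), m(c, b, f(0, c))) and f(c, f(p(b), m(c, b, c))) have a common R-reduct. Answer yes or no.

yes — NF(t₁) = c, NF(t₂) = c

Reduce t₁ = f(p(f(b, m(p(0), b, p(c)))), m(c, b, f(0, c))):
1. f(p(f(b, m(p(0), b, p(c)))), m(c, b, f(0, c)))  →  m(c, b, f(0, c))   [R2 at ε]
2. m(c, b, f(0, c))  →  f(0, c)   [R4 at ε]
3. f(0, c)  →  c   [R2 at ε]

Reduce t₂ = f(c, f(p(b), m(c, b, c))):
1. f(c, f(p(b), m(c, b, c)))  →  f(p(b), m(c, b, c))   [R2 at ε]
2. f(p(b), m(c, b, c))  →  m(c, b, c)   [R2 at ε]
3. m(c, b, c)  →  c   [R4 at ε]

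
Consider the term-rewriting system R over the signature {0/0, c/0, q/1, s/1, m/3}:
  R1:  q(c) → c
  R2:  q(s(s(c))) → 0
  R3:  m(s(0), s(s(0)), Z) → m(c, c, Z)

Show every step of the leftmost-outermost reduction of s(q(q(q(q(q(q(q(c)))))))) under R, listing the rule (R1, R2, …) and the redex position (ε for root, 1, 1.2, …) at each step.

1. s(q(q(q(q(q(q(q(c))))))))  →  s(q(q(q(q(q(q(c)))))))   [R1 at 1.1.1.1.1.1.1]
2. s(q(q(q(q(q(q(c)))))))  →  s(q(q(q(q(q(c))))))   [R1 at 1.1.1.1.1.1]
3. s(q(q(q(q(q(c))))))  →  s(q(q(q(q(c)))))   [R1 at 1.1.1.1.1]
4. s(q(q(q(q(c)))))  →  s(q(q(q(c))))   [R1 at 1.1.1.1]
5. s(q(q(q(c))))  →  s(q(q(c)))   [R1 at 1.1.1]
6. s(q(q(c)))  →  s(q(c))   [R1 at 1.1]
7. s(q(c))  →  s(c)   [R1 at 1]

s(c)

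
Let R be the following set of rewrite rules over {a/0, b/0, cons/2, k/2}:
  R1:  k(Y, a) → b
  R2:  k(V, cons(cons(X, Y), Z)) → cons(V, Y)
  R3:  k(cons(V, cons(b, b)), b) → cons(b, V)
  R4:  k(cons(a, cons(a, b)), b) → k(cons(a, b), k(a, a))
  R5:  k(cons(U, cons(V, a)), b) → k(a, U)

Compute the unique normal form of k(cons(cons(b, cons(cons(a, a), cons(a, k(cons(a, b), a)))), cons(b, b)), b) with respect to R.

1. k(cons(cons(b, cons(cons(a, a), cons(a, k(cons(a, b), a)))), cons(b, b)), b)  →  cons(b, cons(b, cons(cons(a, a), cons(a, k(cons(a, b), a)))))   [R3 at ε]
2. cons(b, cons(b, cons(cons(a, a), cons(a, k(cons(a, b), a)))))  →  cons(b, cons(b, cons(cons(a, a), cons(a, b))))   [R1 at 2.2.2.2]

cons(b, cons(b, cons(cons(a, a), cons(a, b))))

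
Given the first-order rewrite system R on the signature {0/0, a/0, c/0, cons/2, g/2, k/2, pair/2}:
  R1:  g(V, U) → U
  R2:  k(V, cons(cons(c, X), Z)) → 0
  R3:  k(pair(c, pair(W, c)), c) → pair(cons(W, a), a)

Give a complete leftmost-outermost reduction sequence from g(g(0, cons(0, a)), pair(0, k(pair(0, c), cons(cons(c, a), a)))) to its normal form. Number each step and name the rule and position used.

1. g(g(0, cons(0, a)), pair(0, k(pair(0, c), cons(cons(c, a), a))))  →  pair(0, k(pair(0, c), cons(cons(c, a), a)))   [R1 at ε]
2. pair(0, k(pair(0, c), cons(cons(c, a), a)))  →  pair(0, 0)   [R2 at 2]

pair(0, 0)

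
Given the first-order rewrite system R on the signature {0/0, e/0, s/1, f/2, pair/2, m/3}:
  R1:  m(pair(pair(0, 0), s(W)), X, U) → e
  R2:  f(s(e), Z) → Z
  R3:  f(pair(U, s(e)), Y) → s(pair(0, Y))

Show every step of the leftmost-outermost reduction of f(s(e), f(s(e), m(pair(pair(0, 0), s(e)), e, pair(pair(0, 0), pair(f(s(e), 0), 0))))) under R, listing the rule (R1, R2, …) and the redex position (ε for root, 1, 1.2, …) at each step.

e

1. f(s(e), f(s(e), m(pair(pair(0, 0), s(e)), e, pair(pair(0, 0), pair(f(s(e), 0), 0)))))  →  f(s(e), m(pair(pair(0, 0), s(e)), e, pair(pair(0, 0), pair(f(s(e), 0), 0))))   [R2 at ε]
2. f(s(e), m(pair(pair(0, 0), s(e)), e, pair(pair(0, 0), pair(f(s(e), 0), 0))))  →  m(pair(pair(0, 0), s(e)), e, pair(pair(0, 0), pair(f(s(e), 0), 0)))   [R2 at ε]
3. m(pair(pair(0, 0), s(e)), e, pair(pair(0, 0), pair(f(s(e), 0), 0)))  →  e   [R1 at ε]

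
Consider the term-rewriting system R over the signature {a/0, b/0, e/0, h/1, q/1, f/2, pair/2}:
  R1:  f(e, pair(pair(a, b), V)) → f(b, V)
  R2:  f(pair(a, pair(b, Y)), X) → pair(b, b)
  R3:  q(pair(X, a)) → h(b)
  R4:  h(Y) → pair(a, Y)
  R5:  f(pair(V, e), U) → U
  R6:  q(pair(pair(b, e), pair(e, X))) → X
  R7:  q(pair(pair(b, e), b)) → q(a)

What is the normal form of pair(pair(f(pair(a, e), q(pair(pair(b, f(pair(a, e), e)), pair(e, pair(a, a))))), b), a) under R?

1. pair(pair(f(pair(a, e), q(pair(pair(b, f(pair(a, e), e)), pair(e, pair(a, a))))), b), a)  →  pair(pair(q(pair(pair(b, f(pair(a, e), e)), pair(e, pair(a, a)))), b), a)   [R5 at 1.1]
2. pair(pair(q(pair(pair(b, f(pair(a, e), e)), pair(e, pair(a, a)))), b), a)  →  pair(pair(q(pair(pair(b, e), pair(e, pair(a, a)))), b), a)   [R5 at 1.1.1.1.2]
3. pair(pair(q(pair(pair(b, e), pair(e, pair(a, a)))), b), a)  →  pair(pair(pair(a, a), b), a)   [R6 at 1.1]

pair(pair(pair(a, a), b), a)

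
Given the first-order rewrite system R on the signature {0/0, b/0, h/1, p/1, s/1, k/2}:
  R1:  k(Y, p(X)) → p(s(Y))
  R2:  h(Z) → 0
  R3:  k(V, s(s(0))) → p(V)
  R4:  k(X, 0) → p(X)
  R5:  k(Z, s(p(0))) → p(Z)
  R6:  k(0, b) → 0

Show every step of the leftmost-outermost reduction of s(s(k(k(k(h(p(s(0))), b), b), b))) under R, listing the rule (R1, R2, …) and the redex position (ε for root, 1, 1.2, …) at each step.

1. s(s(k(k(k(h(p(s(0))), b), b), b)))  →  s(s(k(k(k(0, b), b), b)))   [R2 at 1.1.1.1.1]
2. s(s(k(k(k(0, b), b), b)))  →  s(s(k(k(0, b), b)))   [R6 at 1.1.1.1]
3. s(s(k(k(0, b), b)))  →  s(s(k(0, b)))   [R6 at 1.1.1]
4. s(s(k(0, b)))  →  s(s(0))   [R6 at 1.1]

s(s(0))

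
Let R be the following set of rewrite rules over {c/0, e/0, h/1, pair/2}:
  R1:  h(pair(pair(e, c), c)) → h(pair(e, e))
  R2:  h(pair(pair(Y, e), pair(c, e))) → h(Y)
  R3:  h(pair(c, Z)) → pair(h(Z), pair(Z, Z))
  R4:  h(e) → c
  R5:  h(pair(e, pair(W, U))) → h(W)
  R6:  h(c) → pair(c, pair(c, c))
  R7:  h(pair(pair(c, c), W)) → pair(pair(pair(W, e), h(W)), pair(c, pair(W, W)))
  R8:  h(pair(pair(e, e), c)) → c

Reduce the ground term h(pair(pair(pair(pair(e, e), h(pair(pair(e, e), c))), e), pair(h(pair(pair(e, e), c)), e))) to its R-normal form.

c

1. h(pair(pair(pair(pair(e, e), h(pair(pair(e, e), c))), e), pair(h(pair(pair(e, e), c)), e)))  →  h(pair(pair(pair(pair(e, e), c), e), pair(h(pair(pair(e, e), c)), e)))   [R8 at 1.1.1.2]
2. h(pair(pair(pair(pair(e, e), c), e), pair(h(pair(pair(e, e), c)), e)))  →  h(pair(pair(pair(pair(e, e), c), e), pair(c, e)))   [R8 at 1.2.1]
3. h(pair(pair(pair(pair(e, e), c), e), pair(c, e)))  →  h(pair(pair(e, e), c))   [R2 at ε]
4. h(pair(pair(e, e), c))  →  c   [R8 at ε]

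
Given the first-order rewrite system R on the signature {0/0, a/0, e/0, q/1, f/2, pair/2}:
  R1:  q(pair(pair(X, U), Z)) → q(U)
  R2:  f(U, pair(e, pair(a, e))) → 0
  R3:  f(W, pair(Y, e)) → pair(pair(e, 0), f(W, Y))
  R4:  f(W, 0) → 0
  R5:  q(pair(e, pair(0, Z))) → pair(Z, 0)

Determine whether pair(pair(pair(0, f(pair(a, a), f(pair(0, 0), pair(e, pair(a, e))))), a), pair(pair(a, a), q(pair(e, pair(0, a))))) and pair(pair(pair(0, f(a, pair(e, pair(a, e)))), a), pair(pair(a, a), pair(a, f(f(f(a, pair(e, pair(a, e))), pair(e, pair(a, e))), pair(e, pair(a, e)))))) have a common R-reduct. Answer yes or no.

yes — NF(t₁) = pair(pair(pair(0, 0), a), pair(pair(a, a), pair(a, 0))), NF(t₂) = pair(pair(pair(0, 0), a), pair(pair(a, a), pair(a, 0)))

Reduce t₁ = pair(pair(pair(0, f(pair(a, a), f(pair(0, 0), pair(e, pair(a, e))))), a), pair(pair(a, a), q(pair(e, pair(0, a))))):
1. pair(pair(pair(0, f(pair(a, a), f(pair(0, 0), pair(e, pair(a, e))))), a), pair(pair(a, a), q(pair(e, pair(0, a)))))  →  pair(pair(pair(0, f(pair(a, a), 0)), a), pair(pair(a, a), q(pair(e, pair(0, a)))))   [R2 at 1.1.2.2]
2. pair(pair(pair(0, f(pair(a, a), 0)), a), pair(pair(a, a), q(pair(e, pair(0, a)))))  →  pair(pair(pair(0, 0), a), pair(pair(a, a), q(pair(e, pair(0, a)))))   [R4 at 1.1.2]
3. pair(pair(pair(0, 0), a), pair(pair(a, a), q(pair(e, pair(0, a)))))  →  pair(pair(pair(0, 0), a), pair(pair(a, a), pair(a, 0)))   [R5 at 2.2]

Reduce t₂ = pair(pair(pair(0, f(a, pair(e, pair(a, e)))), a), pair(pair(a, a), pair(a, f(f(f(a, pair(e, pair(a, e))), pair(e, pair(a, e))), pair(e, pair(a, e)))))):
1. pair(pair(pair(0, f(a, pair(e, pair(a, e)))), a), pair(pair(a, a), pair(a, f(f(f(a, pair(e, pair(a, e))), pair(e, pair(a, e))), pair(e, pair(a, e))))))  →  pair(pair(pair(0, 0), a), pair(pair(a, a), pair(a, f(f(f(a, pair(e, pair(a, e))), pair(e, pair(a, e))), pair(e, pair(a, e))))))   [R2 at 1.1.2]
2. pair(pair(pair(0, 0), a), pair(pair(a, a), pair(a, f(f(f(a, pair(e, pair(a, e))), pair(e, pair(a, e))), pair(e, pair(a, e))))))  →  pair(pair(pair(0, 0), a), pair(pair(a, a), pair(a, 0)))   [R2 at 2.2.2]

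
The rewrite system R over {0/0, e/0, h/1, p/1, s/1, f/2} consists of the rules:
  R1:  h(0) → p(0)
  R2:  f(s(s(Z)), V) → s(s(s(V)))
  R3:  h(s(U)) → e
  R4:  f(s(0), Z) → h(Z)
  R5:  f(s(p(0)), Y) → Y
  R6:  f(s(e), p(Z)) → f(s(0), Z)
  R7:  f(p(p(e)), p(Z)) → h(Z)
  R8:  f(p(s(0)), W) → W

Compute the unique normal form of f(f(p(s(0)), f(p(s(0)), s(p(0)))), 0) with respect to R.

0

1. f(f(p(s(0)), f(p(s(0)), s(p(0)))), 0)  →  f(f(p(s(0)), s(p(0))), 0)   [R8 at 1]
2. f(f(p(s(0)), s(p(0))), 0)  →  f(s(p(0)), 0)   [R8 at 1]
3. f(s(p(0)), 0)  →  0   [R5 at ε]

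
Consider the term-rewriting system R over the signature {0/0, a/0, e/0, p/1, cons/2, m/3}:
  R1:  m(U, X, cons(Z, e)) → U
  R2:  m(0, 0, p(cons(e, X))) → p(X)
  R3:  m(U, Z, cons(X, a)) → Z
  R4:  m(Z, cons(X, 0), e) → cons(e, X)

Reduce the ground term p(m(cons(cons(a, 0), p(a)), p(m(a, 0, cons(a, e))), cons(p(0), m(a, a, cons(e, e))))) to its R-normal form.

1. p(m(cons(cons(a, 0), p(a)), p(m(a, 0, cons(a, e))), cons(p(0), m(a, a, cons(e, e)))))  →  p(m(cons(cons(a, 0), p(a)), p(a), cons(p(0), m(a, a, cons(e, e)))))   [R1 at 1.2.1]
2. p(m(cons(cons(a, 0), p(a)), p(a), cons(p(0), m(a, a, cons(e, e)))))  →  p(m(cons(cons(a, 0), p(a)), p(a), cons(p(0), a)))   [R1 at 1.3.2]
3. p(m(cons(cons(a, 0), p(a)), p(a), cons(p(0), a)))  →  p(p(a))   [R3 at 1]

p(p(a))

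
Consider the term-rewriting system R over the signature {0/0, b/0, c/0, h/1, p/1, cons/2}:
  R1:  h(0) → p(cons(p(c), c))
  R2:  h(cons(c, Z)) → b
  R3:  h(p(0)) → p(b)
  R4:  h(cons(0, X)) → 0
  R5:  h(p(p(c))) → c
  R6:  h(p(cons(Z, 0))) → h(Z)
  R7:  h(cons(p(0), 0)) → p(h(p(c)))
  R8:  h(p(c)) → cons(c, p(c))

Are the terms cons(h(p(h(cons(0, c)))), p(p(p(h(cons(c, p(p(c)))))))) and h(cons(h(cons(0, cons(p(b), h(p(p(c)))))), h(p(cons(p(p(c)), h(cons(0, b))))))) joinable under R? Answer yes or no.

Reduce t₁ = cons(h(p(h(cons(0, c)))), p(p(p(h(cons(c, p(p(c)))))))):
1. cons(h(p(h(cons(0, c)))), p(p(p(h(cons(c, p(p(c))))))))  →  cons(h(p(0)), p(p(p(h(cons(c, p(p(c))))))))   [R4 at 1.1.1]
2. cons(h(p(0)), p(p(p(h(cons(c, p(p(c))))))))  →  cons(p(b), p(p(p(h(cons(c, p(p(c))))))))   [R3 at 1]
3. cons(p(b), p(p(p(h(cons(c, p(p(c))))))))  →  cons(p(b), p(p(p(b))))   [R2 at 2.1.1.1]

Reduce t₂ = h(cons(h(cons(0, cons(p(b), h(p(p(c)))))), h(p(cons(p(p(c)), h(cons(0, b))))))):
1. h(cons(h(cons(0, cons(p(b), h(p(p(c)))))), h(p(cons(p(p(c)), h(cons(0, b)))))))  →  h(cons(0, h(p(cons(p(p(c)), h(cons(0, b)))))))   [R4 at 1.1]
2. h(cons(0, h(p(cons(p(p(c)), h(cons(0, b)))))))  →  0   [R4 at ε]

no — NF(t₁) = cons(p(b), p(p(p(b)))), NF(t₂) = 0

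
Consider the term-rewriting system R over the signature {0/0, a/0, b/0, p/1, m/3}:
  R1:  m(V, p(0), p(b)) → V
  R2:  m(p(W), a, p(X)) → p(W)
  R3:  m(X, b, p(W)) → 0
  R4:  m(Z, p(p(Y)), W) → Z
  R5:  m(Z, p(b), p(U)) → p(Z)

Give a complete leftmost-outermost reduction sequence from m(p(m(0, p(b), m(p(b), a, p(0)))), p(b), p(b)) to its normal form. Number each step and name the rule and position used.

p(p(p(0)))

1. m(p(m(0, p(b), m(p(b), a, p(0)))), p(b), p(b))  →  p(p(m(0, p(b), m(p(b), a, p(0)))))   [R5 at ε]
2. p(p(m(0, p(b), m(p(b), a, p(0)))))  →  p(p(m(0, p(b), p(b))))   [R2 at 1.1.3]
3. p(p(m(0, p(b), p(b))))  →  p(p(p(0)))   [R5 at 1.1]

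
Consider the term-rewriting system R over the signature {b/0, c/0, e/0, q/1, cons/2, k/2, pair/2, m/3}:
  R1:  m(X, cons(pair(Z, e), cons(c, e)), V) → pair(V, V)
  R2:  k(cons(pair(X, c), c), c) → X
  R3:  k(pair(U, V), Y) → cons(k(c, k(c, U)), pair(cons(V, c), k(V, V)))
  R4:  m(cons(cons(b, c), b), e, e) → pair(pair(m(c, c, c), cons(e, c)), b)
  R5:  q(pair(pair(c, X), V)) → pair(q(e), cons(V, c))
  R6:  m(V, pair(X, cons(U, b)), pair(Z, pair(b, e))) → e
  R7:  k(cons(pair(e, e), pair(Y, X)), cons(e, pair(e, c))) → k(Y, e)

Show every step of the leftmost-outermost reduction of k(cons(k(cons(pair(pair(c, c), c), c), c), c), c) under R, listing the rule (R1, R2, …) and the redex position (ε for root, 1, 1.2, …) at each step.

1. k(cons(k(cons(pair(pair(c, c), c), c), c), c), c)  →  k(cons(pair(c, c), c), c)   [R2 at 1.1]
2. k(cons(pair(c, c), c), c)  →  c   [R2 at ε]

c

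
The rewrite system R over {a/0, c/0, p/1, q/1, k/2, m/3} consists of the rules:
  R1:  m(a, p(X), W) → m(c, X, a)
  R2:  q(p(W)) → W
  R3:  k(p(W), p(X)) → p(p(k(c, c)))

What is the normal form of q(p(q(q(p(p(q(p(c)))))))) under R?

c

1. q(p(q(q(p(p(q(p(c))))))))  →  q(q(p(p(q(p(c))))))   [R2 at ε]
2. q(q(p(p(q(p(c))))))  →  q(p(q(p(c))))   [R2 at 1]
3. q(p(q(p(c))))  →  q(p(c))   [R2 at ε]
4. q(p(c))  →  c   [R2 at ε]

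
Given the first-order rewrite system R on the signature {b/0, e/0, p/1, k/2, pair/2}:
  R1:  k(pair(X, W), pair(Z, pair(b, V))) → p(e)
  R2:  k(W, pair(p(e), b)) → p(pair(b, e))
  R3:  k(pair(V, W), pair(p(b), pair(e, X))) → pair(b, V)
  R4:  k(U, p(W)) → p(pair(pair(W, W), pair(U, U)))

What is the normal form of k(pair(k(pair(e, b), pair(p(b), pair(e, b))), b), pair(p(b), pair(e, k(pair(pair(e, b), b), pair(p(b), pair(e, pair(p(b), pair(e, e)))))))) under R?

pair(b, pair(b, e))

1. k(pair(k(pair(e, b), pair(p(b), pair(e, b))), b), pair(p(b), pair(e, k(pair(pair(e, b), b), pair(p(b), pair(e, pair(p(b), pair(e, e))))))))  →  pair(b, k(pair(e, b), pair(p(b), pair(e, b))))   [R3 at ε]
2. pair(b, k(pair(e, b), pair(p(b), pair(e, b))))  →  pair(b, pair(b, e))   [R3 at 2]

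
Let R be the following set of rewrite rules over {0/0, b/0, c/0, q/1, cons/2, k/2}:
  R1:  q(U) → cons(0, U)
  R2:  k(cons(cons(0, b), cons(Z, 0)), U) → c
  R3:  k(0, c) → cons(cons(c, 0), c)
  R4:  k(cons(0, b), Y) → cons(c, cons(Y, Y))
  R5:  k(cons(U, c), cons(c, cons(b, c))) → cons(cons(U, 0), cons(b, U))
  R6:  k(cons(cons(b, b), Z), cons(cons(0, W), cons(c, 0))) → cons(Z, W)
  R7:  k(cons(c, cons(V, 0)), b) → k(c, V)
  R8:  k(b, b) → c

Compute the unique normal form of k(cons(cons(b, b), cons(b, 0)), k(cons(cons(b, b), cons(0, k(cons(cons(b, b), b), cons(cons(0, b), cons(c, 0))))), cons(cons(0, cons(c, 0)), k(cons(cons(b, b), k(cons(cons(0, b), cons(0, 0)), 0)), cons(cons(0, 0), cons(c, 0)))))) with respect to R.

cons(cons(b, 0), cons(b, b))

1. k(cons(cons(b, b), cons(b, 0)), k(cons(cons(b, b), cons(0, k(cons(cons(b, b), b), cons(cons(0, b), cons(c, 0))))), cons(cons(0, cons(c, 0)), k(cons(cons(b, b), k(cons(cons(0, b), cons(0, 0)), 0)), cons(cons(0, 0), cons(c, 0))))))  →  k(cons(cons(b, b), cons(b, 0)), k(cons(cons(b, b), cons(0, cons(b, b))), cons(cons(0, cons(c, 0)), k(cons(cons(b, b), k(cons(cons(0, b), cons(0, 0)), 0)), cons(cons(0, 0), cons(c, 0))))))   [R6 at 2.1.2.2]
2. k(cons(cons(b, b), cons(b, 0)), k(cons(cons(b, b), cons(0, cons(b, b))), cons(cons(0, cons(c, 0)), k(cons(cons(b, b), k(cons(cons(0, b), cons(0, 0)), 0)), cons(cons(0, 0), cons(c, 0))))))  →  k(cons(cons(b, b), cons(b, 0)), k(cons(cons(b, b), cons(0, cons(b, b))), cons(cons(0, cons(c, 0)), cons(k(cons(cons(0, b), cons(0, 0)), 0), 0))))   [R6 at 2.2.2]
3. k(cons(cons(b, b), cons(b, 0)), k(cons(cons(b, b), cons(0, cons(b, b))), cons(cons(0, cons(c, 0)), cons(k(cons(cons(0, b), cons(0, 0)), 0), 0))))  →  k(cons(cons(b, b), cons(b, 0)), k(cons(cons(b, b), cons(0, cons(b, b))), cons(cons(0, cons(c, 0)), cons(c, 0))))   [R2 at 2.2.2.1]
4. k(cons(cons(b, b), cons(b, 0)), k(cons(cons(b, b), cons(0, cons(b, b))), cons(cons(0, cons(c, 0)), cons(c, 0))))  →  k(cons(cons(b, b), cons(b, 0)), cons(cons(0, cons(b, b)), cons(c, 0)))   [R6 at 2]
5. k(cons(cons(b, b), cons(b, 0)), cons(cons(0, cons(b, b)), cons(c, 0)))  →  cons(cons(b, 0), cons(b, b))   [R6 at ε]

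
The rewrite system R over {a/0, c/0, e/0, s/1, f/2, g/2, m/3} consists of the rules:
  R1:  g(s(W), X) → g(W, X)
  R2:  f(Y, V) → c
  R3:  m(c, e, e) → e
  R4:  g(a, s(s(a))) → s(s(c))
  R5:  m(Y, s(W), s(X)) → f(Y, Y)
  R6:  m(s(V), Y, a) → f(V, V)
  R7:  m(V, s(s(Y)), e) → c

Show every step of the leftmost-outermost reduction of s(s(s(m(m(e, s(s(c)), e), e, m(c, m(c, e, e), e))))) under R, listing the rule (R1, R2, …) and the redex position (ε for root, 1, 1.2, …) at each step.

s(s(s(e)))

1. s(s(s(m(m(e, s(s(c)), e), e, m(c, m(c, e, e), e)))))  →  s(s(s(m(c, e, m(c, m(c, e, e), e)))))   [R7 at 1.1.1.1]
2. s(s(s(m(c, e, m(c, m(c, e, e), e)))))  →  s(s(s(m(c, e, m(c, e, e)))))   [R3 at 1.1.1.3.2]
3. s(s(s(m(c, e, m(c, e, e)))))  →  s(s(s(m(c, e, e))))   [R3 at 1.1.1.3]
4. s(s(s(m(c, e, e))))  →  s(s(s(e)))   [R3 at 1.1.1]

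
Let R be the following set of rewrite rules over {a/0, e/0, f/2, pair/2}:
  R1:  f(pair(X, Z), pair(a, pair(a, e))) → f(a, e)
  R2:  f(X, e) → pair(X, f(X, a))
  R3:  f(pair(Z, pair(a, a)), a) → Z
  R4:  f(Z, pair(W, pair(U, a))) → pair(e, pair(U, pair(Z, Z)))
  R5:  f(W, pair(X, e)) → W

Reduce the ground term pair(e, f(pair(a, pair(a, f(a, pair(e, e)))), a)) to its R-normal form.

pair(e, a)

1. pair(e, f(pair(a, pair(a, f(a, pair(e, e)))), a))  →  pair(e, f(pair(a, pair(a, a)), a))   [R5 at 2.1.2.2]
2. pair(e, f(pair(a, pair(a, a)), a))  →  pair(e, a)   [R3 at 2]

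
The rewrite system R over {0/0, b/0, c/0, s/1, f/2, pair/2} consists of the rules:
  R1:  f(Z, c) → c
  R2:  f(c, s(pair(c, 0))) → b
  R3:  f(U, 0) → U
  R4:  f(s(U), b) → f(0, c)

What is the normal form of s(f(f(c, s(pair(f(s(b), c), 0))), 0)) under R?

s(b)

1. s(f(f(c, s(pair(f(s(b), c), 0))), 0))  →  s(f(c, s(pair(f(s(b), c), 0))))   [R3 at 1]
2. s(f(c, s(pair(f(s(b), c), 0))))  →  s(f(c, s(pair(c, 0))))   [R1 at 1.2.1.1]
3. s(f(c, s(pair(c, 0))))  →  s(b)   [R2 at 1]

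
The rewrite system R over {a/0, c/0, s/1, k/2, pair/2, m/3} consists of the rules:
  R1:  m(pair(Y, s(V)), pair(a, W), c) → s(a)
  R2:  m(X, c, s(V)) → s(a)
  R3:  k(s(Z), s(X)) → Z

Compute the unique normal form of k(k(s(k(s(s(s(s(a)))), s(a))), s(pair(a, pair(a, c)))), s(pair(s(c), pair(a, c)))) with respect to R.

s(s(a))

1. k(k(s(k(s(s(s(s(a)))), s(a))), s(pair(a, pair(a, c)))), s(pair(s(c), pair(a, c))))  →  k(k(s(s(s(s(a)))), s(a)), s(pair(s(c), pair(a, c))))   [R3 at 1]
2. k(k(s(s(s(s(a)))), s(a)), s(pair(s(c), pair(a, c))))  →  k(s(s(s(a))), s(pair(s(c), pair(a, c))))   [R3 at 1]
3. k(s(s(s(a))), s(pair(s(c), pair(a, c))))  →  s(s(a))   [R3 at ε]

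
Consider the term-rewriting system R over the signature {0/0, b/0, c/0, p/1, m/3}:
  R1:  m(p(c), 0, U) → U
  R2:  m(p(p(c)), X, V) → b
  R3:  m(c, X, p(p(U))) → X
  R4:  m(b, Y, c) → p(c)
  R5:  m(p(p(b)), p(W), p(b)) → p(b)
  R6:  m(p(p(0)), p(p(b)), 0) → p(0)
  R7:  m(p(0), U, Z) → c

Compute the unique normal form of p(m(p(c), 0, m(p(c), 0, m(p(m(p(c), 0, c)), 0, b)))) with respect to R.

p(b)

1. p(m(p(c), 0, m(p(c), 0, m(p(m(p(c), 0, c)), 0, b))))  →  p(m(p(c), 0, m(p(m(p(c), 0, c)), 0, b)))   [R1 at 1]
2. p(m(p(c), 0, m(p(m(p(c), 0, c)), 0, b)))  →  p(m(p(m(p(c), 0, c)), 0, b))   [R1 at 1]
3. p(m(p(m(p(c), 0, c)), 0, b))  →  p(m(p(c), 0, b))   [R1 at 1.1.1]
4. p(m(p(c), 0, b))  →  p(b)   [R1 at 1]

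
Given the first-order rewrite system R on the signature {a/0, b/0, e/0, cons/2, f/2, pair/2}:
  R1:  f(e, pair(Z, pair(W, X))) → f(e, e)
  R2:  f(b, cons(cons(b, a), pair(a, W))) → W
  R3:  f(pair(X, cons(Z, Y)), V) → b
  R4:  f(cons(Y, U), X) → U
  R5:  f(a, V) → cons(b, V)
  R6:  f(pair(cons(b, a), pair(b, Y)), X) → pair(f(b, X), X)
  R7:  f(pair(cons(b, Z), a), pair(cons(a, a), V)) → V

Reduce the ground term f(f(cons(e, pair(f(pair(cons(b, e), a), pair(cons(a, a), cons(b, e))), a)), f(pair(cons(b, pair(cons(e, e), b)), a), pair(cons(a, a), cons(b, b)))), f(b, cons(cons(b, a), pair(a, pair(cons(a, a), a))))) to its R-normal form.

a

1. f(f(cons(e, pair(f(pair(cons(b, e), a), pair(cons(a, a), cons(b, e))), a)), f(pair(cons(b, pair(cons(e, e), b)), a), pair(cons(a, a), cons(b, b)))), f(b, cons(cons(b, a), pair(a, pair(cons(a, a), a)))))  →  f(pair(f(pair(cons(b, e), a), pair(cons(a, a), cons(b, e))), a), f(b, cons(cons(b, a), pair(a, pair(cons(a, a), a)))))   [R4 at 1]
2. f(pair(f(pair(cons(b, e), a), pair(cons(a, a), cons(b, e))), a), f(b, cons(cons(b, a), pair(a, pair(cons(a, a), a)))))  →  f(pair(cons(b, e), a), f(b, cons(cons(b, a), pair(a, pair(cons(a, a), a)))))   [R7 at 1.1]
3. f(pair(cons(b, e), a), f(b, cons(cons(b, a), pair(a, pair(cons(a, a), a)))))  →  f(pair(cons(b, e), a), pair(cons(a, a), a))   [R2 at 2]
4. f(pair(cons(b, e), a), pair(cons(a, a), a))  →  a   [R7 at ε]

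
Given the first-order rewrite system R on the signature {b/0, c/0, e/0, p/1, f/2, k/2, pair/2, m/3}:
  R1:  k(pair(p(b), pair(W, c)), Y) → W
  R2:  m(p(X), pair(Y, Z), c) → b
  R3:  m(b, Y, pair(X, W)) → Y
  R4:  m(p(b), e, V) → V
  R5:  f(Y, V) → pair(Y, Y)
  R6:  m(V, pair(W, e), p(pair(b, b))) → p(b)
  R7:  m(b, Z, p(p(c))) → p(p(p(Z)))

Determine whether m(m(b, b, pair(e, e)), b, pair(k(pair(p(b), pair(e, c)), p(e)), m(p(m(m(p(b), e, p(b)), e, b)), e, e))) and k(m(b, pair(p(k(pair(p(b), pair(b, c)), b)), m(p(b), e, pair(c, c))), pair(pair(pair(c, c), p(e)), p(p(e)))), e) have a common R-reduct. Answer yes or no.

no — NF(t₁) = b, NF(t₂) = c

Reduce t₁ = m(m(b, b, pair(e, e)), b, pair(k(pair(p(b), pair(e, c)), p(e)), m(p(m(m(p(b), e, p(b)), e, b)), e, e))):
1. m(m(b, b, pair(e, e)), b, pair(k(pair(p(b), pair(e, c)), p(e)), m(p(m(m(p(b), e, p(b)), e, b)), e, e)))  →  m(b, b, pair(k(pair(p(b), pair(e, c)), p(e)), m(p(m(m(p(b), e, p(b)), e, b)), e, e)))   [R3 at 1]
2. m(b, b, pair(k(pair(p(b), pair(e, c)), p(e)), m(p(m(m(p(b), e, p(b)), e, b)), e, e)))  →  b   [R3 at ε]

Reduce t₂ = k(m(b, pair(p(k(pair(p(b), pair(b, c)), b)), m(p(b), e, pair(c, c))), pair(pair(pair(c, c), p(e)), p(p(e)))), e):
1. k(m(b, pair(p(k(pair(p(b), pair(b, c)), b)), m(p(b), e, pair(c, c))), pair(pair(pair(c, c), p(e)), p(p(e)))), e)  →  k(pair(p(k(pair(p(b), pair(b, c)), b)), m(p(b), e, pair(c, c))), e)   [R3 at 1]
2. k(pair(p(k(pair(p(b), pair(b, c)), b)), m(p(b), e, pair(c, c))), e)  →  k(pair(p(b), m(p(b), e, pair(c, c))), e)   [R1 at 1.1.1]
3. k(pair(p(b), m(p(b), e, pair(c, c))), e)  →  k(pair(p(b), pair(c, c)), e)   [R4 at 1.2]
4. k(pair(p(b), pair(c, c)), e)  →  c   [R1 at ε]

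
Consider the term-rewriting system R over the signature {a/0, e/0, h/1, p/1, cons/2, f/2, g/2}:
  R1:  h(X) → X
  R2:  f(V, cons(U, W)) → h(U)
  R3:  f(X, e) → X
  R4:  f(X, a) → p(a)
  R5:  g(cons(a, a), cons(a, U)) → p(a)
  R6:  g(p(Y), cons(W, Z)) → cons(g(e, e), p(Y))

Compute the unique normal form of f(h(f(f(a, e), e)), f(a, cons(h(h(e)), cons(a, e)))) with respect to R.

a

1. f(h(f(f(a, e), e)), f(a, cons(h(h(e)), cons(a, e))))  →  f(f(f(a, e), e), f(a, cons(h(h(e)), cons(a, e))))   [R1 at 1]
2. f(f(f(a, e), e), f(a, cons(h(h(e)), cons(a, e))))  →  f(f(a, e), f(a, cons(h(h(e)), cons(a, e))))   [R3 at 1]
3. f(f(a, e), f(a, cons(h(h(e)), cons(a, e))))  →  f(a, f(a, cons(h(h(e)), cons(a, e))))   [R3 at 1]
4. f(a, f(a, cons(h(h(e)), cons(a, e))))  →  f(a, h(h(h(e))))   [R2 at 2]
5. f(a, h(h(h(e))))  →  f(a, h(h(e)))   [R1 at 2]
6. f(a, h(h(e)))  →  f(a, h(e))   [R1 at 2]
7. f(a, h(e))  →  f(a, e)   [R1 at 2]
8. f(a, e)  →  a   [R3 at ε]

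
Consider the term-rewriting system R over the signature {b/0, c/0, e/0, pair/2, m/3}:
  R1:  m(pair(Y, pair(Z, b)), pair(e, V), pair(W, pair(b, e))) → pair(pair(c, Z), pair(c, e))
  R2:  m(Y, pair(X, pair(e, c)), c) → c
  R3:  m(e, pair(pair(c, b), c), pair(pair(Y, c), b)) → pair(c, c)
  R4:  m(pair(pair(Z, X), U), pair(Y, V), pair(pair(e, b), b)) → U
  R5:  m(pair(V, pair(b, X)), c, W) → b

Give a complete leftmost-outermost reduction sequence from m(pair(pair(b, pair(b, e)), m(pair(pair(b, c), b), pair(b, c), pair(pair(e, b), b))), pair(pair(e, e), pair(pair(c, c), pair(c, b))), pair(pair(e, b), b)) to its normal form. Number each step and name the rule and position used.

b

1. m(pair(pair(b, pair(b, e)), m(pair(pair(b, c), b), pair(b, c), pair(pair(e, b), b))), pair(pair(e, e), pair(pair(c, c), pair(c, b))), pair(pair(e, b), b))  →  m(pair(pair(b, c), b), pair(b, c), pair(pair(e, b), b))   [R4 at ε]
2. m(pair(pair(b, c), b), pair(b, c), pair(pair(e, b), b))  →  b   [R4 at ε]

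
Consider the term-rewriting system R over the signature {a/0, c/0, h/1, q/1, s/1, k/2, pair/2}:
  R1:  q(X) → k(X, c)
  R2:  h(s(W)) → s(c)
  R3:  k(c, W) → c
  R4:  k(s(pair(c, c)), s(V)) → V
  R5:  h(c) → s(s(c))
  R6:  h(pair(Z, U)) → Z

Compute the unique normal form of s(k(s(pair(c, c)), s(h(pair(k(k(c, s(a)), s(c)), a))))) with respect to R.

1. s(k(s(pair(c, c)), s(h(pair(k(k(c, s(a)), s(c)), a)))))  →  s(h(pair(k(k(c, s(a)), s(c)), a)))   [R4 at 1]
2. s(h(pair(k(k(c, s(a)), s(c)), a)))  →  s(k(k(c, s(a)), s(c)))   [R6 at 1]
3. s(k(k(c, s(a)), s(c)))  →  s(k(c, s(c)))   [R3 at 1.1]
4. s(k(c, s(c)))  →  s(c)   [R3 at 1]

s(c)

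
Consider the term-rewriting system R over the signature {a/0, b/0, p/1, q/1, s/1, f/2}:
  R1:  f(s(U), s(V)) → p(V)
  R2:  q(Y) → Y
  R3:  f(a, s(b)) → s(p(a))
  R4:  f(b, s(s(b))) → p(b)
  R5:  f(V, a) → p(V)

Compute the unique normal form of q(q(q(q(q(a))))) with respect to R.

1. q(q(q(q(q(a)))))  →  q(q(q(q(a))))   [R2 at ε]
2. q(q(q(q(a))))  →  q(q(q(a)))   [R2 at ε]
3. q(q(q(a)))  →  q(q(a))   [R2 at ε]
4. q(q(a))  →  q(a)   [R2 at ε]
5. q(a)  →  a   [R2 at ε]

a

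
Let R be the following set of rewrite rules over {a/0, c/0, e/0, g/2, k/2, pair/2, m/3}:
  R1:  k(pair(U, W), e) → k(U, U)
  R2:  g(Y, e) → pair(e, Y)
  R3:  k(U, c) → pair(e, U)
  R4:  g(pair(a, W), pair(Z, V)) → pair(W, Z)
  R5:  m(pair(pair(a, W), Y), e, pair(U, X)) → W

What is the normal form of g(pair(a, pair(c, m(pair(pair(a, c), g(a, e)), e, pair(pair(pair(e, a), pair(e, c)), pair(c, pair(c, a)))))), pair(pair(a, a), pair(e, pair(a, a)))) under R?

1. g(pair(a, pair(c, m(pair(pair(a, c), g(a, e)), e, pair(pair(pair(e, a), pair(e, c)), pair(c, pair(c, a)))))), pair(pair(a, a), pair(e, pair(a, a))))  →  pair(pair(c, m(pair(pair(a, c), g(a, e)), e, pair(pair(pair(e, a), pair(e, c)), pair(c, pair(c, a))))), pair(a, a))   [R4 at ε]
2. pair(pair(c, m(pair(pair(a, c), g(a, e)), e, pair(pair(pair(e, a), pair(e, c)), pair(c, pair(c, a))))), pair(a, a))  →  pair(pair(c, c), pair(a, a))   [R5 at 1.2]

pair(pair(c, c), pair(a, a))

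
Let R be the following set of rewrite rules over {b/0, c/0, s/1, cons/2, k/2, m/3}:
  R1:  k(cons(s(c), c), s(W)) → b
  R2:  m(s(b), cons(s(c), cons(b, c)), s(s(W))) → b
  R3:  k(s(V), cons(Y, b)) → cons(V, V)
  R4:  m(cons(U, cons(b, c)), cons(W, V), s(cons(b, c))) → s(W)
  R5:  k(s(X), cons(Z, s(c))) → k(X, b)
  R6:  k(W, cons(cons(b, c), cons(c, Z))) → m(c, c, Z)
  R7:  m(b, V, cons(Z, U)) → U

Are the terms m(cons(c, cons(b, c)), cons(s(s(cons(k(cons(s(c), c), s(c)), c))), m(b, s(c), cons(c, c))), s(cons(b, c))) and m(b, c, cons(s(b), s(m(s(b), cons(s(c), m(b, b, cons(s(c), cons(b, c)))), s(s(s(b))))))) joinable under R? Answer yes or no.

no — NF(t₁) = s(s(s(cons(b, c)))), NF(t₂) = s(b)

Reduce t₁ = m(cons(c, cons(b, c)), cons(s(s(cons(k(cons(s(c), c), s(c)), c))), m(b, s(c), cons(c, c))), s(cons(b, c))):
1. m(cons(c, cons(b, c)), cons(s(s(cons(k(cons(s(c), c), s(c)), c))), m(b, s(c), cons(c, c))), s(cons(b, c)))  →  s(s(s(cons(k(cons(s(c), c), s(c)), c))))   [R4 at ε]
2. s(s(s(cons(k(cons(s(c), c), s(c)), c))))  →  s(s(s(cons(b, c))))   [R1 at 1.1.1.1]

Reduce t₂ = m(b, c, cons(s(b), s(m(s(b), cons(s(c), m(b, b, cons(s(c), cons(b, c)))), s(s(s(b))))))):
1. m(b, c, cons(s(b), s(m(s(b), cons(s(c), m(b, b, cons(s(c), cons(b, c)))), s(s(s(b)))))))  →  s(m(s(b), cons(s(c), m(b, b, cons(s(c), cons(b, c)))), s(s(s(b)))))   [R7 at ε]
2. s(m(s(b), cons(s(c), m(b, b, cons(s(c), cons(b, c)))), s(s(s(b)))))  →  s(m(s(b), cons(s(c), cons(b, c)), s(s(s(b)))))   [R7 at 1.2.2]
3. s(m(s(b), cons(s(c), cons(b, c)), s(s(s(b)))))  →  s(b)   [R2 at 1]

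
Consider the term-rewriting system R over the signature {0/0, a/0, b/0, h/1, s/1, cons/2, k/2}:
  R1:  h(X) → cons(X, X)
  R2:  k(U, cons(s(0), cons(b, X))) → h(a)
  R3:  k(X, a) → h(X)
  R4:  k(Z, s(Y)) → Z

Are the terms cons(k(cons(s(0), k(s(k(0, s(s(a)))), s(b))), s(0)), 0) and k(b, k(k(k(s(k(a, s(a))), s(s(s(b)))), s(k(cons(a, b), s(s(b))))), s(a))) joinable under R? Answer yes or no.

Reduce t₁ = cons(k(cons(s(0), k(s(k(0, s(s(a)))), s(b))), s(0)), 0):
1. cons(k(cons(s(0), k(s(k(0, s(s(a)))), s(b))), s(0)), 0)  →  cons(cons(s(0), k(s(k(0, s(s(a)))), s(b))), 0)   [R4 at 1]
2. cons(cons(s(0), k(s(k(0, s(s(a)))), s(b))), 0)  →  cons(cons(s(0), s(k(0, s(s(a))))), 0)   [R4 at 1.2]
3. cons(cons(s(0), s(k(0, s(s(a))))), 0)  →  cons(cons(s(0), s(0)), 0)   [R4 at 1.2.1]

Reduce t₂ = k(b, k(k(k(s(k(a, s(a))), s(s(s(b)))), s(k(cons(a, b), s(s(b))))), s(a))):
1. k(b, k(k(k(s(k(a, s(a))), s(s(s(b)))), s(k(cons(a, b), s(s(b))))), s(a)))  →  k(b, k(k(s(k(a, s(a))), s(s(s(b)))), s(k(cons(a, b), s(s(b))))))   [R4 at 2]
2. k(b, k(k(s(k(a, s(a))), s(s(s(b)))), s(k(cons(a, b), s(s(b))))))  →  k(b, k(s(k(a, s(a))), s(s(s(b)))))   [R4 at 2]
3. k(b, k(s(k(a, s(a))), s(s(s(b)))))  →  k(b, s(k(a, s(a))))   [R4 at 2]
4. k(b, s(k(a, s(a))))  →  b   [R4 at ε]

no — NF(t₁) = cons(cons(s(0), s(0)), 0), NF(t₂) = b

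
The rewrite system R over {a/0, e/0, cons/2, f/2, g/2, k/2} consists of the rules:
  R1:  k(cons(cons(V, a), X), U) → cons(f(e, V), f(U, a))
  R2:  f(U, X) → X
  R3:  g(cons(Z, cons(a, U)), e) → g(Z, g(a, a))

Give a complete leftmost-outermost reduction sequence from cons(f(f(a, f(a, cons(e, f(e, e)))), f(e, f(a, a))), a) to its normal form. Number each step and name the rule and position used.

cons(a, a)

1. cons(f(f(a, f(a, cons(e, f(e, e)))), f(e, f(a, a))), a)  →  cons(f(e, f(a, a)), a)   [R2 at 1]
2. cons(f(e, f(a, a)), a)  →  cons(f(a, a), a)   [R2 at 1]
3. cons(f(a, a), a)  →  cons(a, a)   [R2 at 1]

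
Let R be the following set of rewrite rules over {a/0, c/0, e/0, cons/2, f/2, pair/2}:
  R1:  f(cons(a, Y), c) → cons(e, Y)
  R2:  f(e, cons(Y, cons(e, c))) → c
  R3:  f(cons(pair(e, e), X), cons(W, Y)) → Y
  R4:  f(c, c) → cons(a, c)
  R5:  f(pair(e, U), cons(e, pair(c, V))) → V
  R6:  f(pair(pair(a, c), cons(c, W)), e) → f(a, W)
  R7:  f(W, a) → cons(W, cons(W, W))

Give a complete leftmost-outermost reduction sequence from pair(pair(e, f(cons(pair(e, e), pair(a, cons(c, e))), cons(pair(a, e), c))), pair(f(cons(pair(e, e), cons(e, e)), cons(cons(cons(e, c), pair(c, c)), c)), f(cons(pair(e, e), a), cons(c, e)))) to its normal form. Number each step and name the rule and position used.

pair(pair(e, c), pair(c, e))

1. pair(pair(e, f(cons(pair(e, e), pair(a, cons(c, e))), cons(pair(a, e), c))), pair(f(cons(pair(e, e), cons(e, e)), cons(cons(cons(e, c), pair(c, c)), c)), f(cons(pair(e, e), a), cons(c, e))))  →  pair(pair(e, c), pair(f(cons(pair(e, e), cons(e, e)), cons(cons(cons(e, c), pair(c, c)), c)), f(cons(pair(e, e), a), cons(c, e))))   [R3 at 1.2]
2. pair(pair(e, c), pair(f(cons(pair(e, e), cons(e, e)), cons(cons(cons(e, c), pair(c, c)), c)), f(cons(pair(e, e), a), cons(c, e))))  →  pair(pair(e, c), pair(c, f(cons(pair(e, e), a), cons(c, e))))   [R3 at 2.1]
3. pair(pair(e, c), pair(c, f(cons(pair(e, e), a), cons(c, e))))  →  pair(pair(e, c), pair(c, e))   [R3 at 2.2]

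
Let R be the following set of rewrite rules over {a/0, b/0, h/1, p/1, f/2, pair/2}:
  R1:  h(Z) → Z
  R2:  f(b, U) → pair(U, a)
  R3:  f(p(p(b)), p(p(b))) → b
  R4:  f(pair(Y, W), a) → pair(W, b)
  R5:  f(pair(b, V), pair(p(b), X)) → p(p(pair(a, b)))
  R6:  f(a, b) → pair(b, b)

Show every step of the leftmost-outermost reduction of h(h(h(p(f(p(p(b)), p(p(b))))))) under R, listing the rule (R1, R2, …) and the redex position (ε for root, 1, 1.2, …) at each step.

1. h(h(h(p(f(p(p(b)), p(p(b)))))))  →  h(h(p(f(p(p(b)), p(p(b))))))   [R1 at ε]
2. h(h(p(f(p(p(b)), p(p(b))))))  →  h(p(f(p(p(b)), p(p(b)))))   [R1 at ε]
3. h(p(f(p(p(b)), p(p(b)))))  →  p(f(p(p(b)), p(p(b))))   [R1 at ε]
4. p(f(p(p(b)), p(p(b))))  →  p(b)   [R3 at 1]

p(b)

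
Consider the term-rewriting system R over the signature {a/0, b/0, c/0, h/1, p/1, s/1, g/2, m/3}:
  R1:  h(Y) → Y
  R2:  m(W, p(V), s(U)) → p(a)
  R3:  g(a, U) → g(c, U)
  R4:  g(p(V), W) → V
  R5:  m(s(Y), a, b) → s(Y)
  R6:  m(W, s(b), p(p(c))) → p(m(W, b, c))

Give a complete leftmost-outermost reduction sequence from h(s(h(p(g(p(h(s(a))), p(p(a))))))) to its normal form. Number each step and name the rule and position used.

s(p(s(a)))

1. h(s(h(p(g(p(h(s(a))), p(p(a)))))))  →  s(h(p(g(p(h(s(a))), p(p(a))))))   [R1 at ε]
2. s(h(p(g(p(h(s(a))), p(p(a))))))  →  s(p(g(p(h(s(a))), p(p(a)))))   [R1 at 1]
3. s(p(g(p(h(s(a))), p(p(a)))))  →  s(p(h(s(a))))   [R4 at 1.1]
4. s(p(h(s(a))))  →  s(p(s(a)))   [R1 at 1.1]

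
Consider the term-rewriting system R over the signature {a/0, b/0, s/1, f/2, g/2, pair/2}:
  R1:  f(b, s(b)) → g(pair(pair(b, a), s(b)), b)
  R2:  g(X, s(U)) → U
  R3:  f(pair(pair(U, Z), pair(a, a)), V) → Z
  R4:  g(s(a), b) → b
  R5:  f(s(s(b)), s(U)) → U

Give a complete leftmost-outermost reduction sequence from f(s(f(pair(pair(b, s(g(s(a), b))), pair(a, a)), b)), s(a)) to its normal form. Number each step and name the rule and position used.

1. f(s(f(pair(pair(b, s(g(s(a), b))), pair(a, a)), b)), s(a))  →  f(s(s(g(s(a), b))), s(a))   [R3 at 1.1]
2. f(s(s(g(s(a), b))), s(a))  →  f(s(s(b)), s(a))   [R4 at 1.1.1]
3. f(s(s(b)), s(a))  →  a   [R5 at ε]

a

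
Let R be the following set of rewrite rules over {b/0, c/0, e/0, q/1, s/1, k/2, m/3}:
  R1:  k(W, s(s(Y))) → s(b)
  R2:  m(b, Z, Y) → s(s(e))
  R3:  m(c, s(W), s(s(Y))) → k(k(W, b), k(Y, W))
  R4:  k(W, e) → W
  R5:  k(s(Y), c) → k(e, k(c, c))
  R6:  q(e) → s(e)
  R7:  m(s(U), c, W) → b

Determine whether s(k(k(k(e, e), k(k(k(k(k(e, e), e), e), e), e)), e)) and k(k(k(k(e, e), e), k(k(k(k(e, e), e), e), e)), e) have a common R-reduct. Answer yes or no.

Reduce t₁ = s(k(k(k(e, e), k(k(k(k(k(e, e), e), e), e), e)), e)):
1. s(k(k(k(e, e), k(k(k(k(k(e, e), e), e), e), e)), e))  →  s(k(k(e, e), k(k(k(k(k(e, e), e), e), e), e)))   [R4 at 1]
2. s(k(k(e, e), k(k(k(k(k(e, e), e), e), e), e)))  →  s(k(e, k(k(k(k(k(e, e), e), e), e), e)))   [R4 at 1.1]
3. s(k(e, k(k(k(k(k(e, e), e), e), e), e)))  →  s(k(e, k(k(k(k(e, e), e), e), e)))   [R4 at 1.2]
4. s(k(e, k(k(k(k(e, e), e), e), e)))  →  s(k(e, k(k(k(e, e), e), e)))   [R4 at 1.2]
5. s(k(e, k(k(k(e, e), e), e)))  →  s(k(e, k(k(e, e), e)))   [R4 at 1.2]
6. s(k(e, k(k(e, e), e)))  →  s(k(e, k(e, e)))   [R4 at 1.2]
7. s(k(e, k(e, e)))  →  s(k(e, e))   [R4 at 1.2]
8. s(k(e, e))  →  s(e)   [R4 at 1]

Reduce t₂ = k(k(k(k(e, e), e), k(k(k(k(e, e), e), e), e)), e):
1. k(k(k(k(e, e), e), k(k(k(k(e, e), e), e), e)), e)  →  k(k(k(e, e), e), k(k(k(k(e, e), e), e), e))   [R4 at ε]
2. k(k(k(e, e), e), k(k(k(k(e, e), e), e), e))  →  k(k(e, e), k(k(k(k(e, e), e), e), e))   [R4 at 1]
3. k(k(e, e), k(k(k(k(e, e), e), e), e))  →  k(e, k(k(k(k(e, e), e), e), e))   [R4 at 1]
4. k(e, k(k(k(k(e, e), e), e), e))  →  k(e, k(k(k(e, e), e), e))   [R4 at 2]
5. k(e, k(k(k(e, e), e), e))  →  k(e, k(k(e, e), e))   [R4 at 2]
6. k(e, k(k(e, e), e))  →  k(e, k(e, e))   [R4 at 2]
7. k(e, k(e, e))  →  k(e, e)   [R4 at 2]
8. k(e, e)  →  e   [R4 at ε]

no — NF(t₁) = s(e), NF(t₂) = e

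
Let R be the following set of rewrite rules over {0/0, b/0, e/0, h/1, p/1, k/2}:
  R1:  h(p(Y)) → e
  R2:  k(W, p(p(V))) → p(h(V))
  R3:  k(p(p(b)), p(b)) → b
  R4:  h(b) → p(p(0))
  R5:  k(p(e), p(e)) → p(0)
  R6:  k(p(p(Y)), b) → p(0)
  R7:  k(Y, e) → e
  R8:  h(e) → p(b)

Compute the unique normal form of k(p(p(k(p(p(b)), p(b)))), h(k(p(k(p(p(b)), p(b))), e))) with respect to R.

b

1. k(p(p(k(p(p(b)), p(b)))), h(k(p(k(p(p(b)), p(b))), e)))  →  k(p(p(b)), h(k(p(k(p(p(b)), p(b))), e)))   [R3 at 1.1.1]
2. k(p(p(b)), h(k(p(k(p(p(b)), p(b))), e)))  →  k(p(p(b)), h(e))   [R7 at 2.1]
3. k(p(p(b)), h(e))  →  k(p(p(b)), p(b))   [R8 at 2]
4. k(p(p(b)), p(b))  →  b   [R3 at ε]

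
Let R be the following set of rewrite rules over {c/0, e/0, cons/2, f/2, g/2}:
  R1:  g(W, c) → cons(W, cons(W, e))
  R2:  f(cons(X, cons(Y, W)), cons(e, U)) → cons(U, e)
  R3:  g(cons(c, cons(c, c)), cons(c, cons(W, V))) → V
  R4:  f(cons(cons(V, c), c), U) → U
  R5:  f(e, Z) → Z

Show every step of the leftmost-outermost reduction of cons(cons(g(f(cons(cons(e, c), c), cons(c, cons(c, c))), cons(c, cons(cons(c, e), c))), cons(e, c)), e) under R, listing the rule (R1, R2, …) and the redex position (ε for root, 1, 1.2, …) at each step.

cons(cons(c, cons(e, c)), e)

1. cons(cons(g(f(cons(cons(e, c), c), cons(c, cons(c, c))), cons(c, cons(cons(c, e), c))), cons(e, c)), e)  →  cons(cons(g(cons(c, cons(c, c)), cons(c, cons(cons(c, e), c))), cons(e, c)), e)   [R4 at 1.1.1]
2. cons(cons(g(cons(c, cons(c, c)), cons(c, cons(cons(c, e), c))), cons(e, c)), e)  →  cons(cons(c, cons(e, c)), e)   [R3 at 1.1]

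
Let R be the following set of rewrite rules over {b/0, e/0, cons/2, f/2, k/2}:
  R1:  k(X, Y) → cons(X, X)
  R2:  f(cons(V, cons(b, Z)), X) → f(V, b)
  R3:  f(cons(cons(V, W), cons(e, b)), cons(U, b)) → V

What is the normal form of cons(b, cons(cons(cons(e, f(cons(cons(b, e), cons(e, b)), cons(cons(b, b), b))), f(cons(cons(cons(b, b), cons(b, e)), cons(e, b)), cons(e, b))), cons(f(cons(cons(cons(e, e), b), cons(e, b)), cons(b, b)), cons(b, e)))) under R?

1. cons(b, cons(cons(cons(e, f(cons(cons(b, e), cons(e, b)), cons(cons(b, b), b))), f(cons(cons(cons(b, b), cons(b, e)), cons(e, b)), cons(e, b))), cons(f(cons(cons(cons(e, e), b), cons(e, b)), cons(b, b)), cons(b, e))))  →  cons(b, cons(cons(cons(e, b), f(cons(cons(cons(b, b), cons(b, e)), cons(e, b)), cons(e, b))), cons(f(cons(cons(cons(e, e), b), cons(e, b)), cons(b, b)), cons(b, e))))   [R3 at 2.1.1.2]
2. cons(b, cons(cons(cons(e, b), f(cons(cons(cons(b, b), cons(b, e)), cons(e, b)), cons(e, b))), cons(f(cons(cons(cons(e, e), b), cons(e, b)), cons(b, b)), cons(b, e))))  →  cons(b, cons(cons(cons(e, b), cons(b, b)), cons(f(cons(cons(cons(e, e), b), cons(e, b)), cons(b, b)), cons(b, e))))   [R3 at 2.1.2]
3. cons(b, cons(cons(cons(e, b), cons(b, b)), cons(f(cons(cons(cons(e, e), b), cons(e, b)), cons(b, b)), cons(b, e))))  →  cons(b, cons(cons(cons(e, b), cons(b, b)), cons(cons(e, e), cons(b, e))))   [R3 at 2.2.1]

cons(b, cons(cons(cons(e, b), cons(b, b)), cons(cons(e, e), cons(b, e))))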